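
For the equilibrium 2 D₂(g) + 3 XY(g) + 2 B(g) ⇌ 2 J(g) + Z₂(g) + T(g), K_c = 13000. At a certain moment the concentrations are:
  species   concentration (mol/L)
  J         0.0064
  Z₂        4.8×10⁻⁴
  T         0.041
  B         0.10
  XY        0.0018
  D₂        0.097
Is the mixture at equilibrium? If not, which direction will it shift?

no; Q < K, reaction proceeds forward

Q_c = [J]²·[Z₂]·[T] / ([D₂]²·[XY]³·[B]²) = (0.0064)²·(4.8×10⁻⁴)·(0.041) / ((0.097)²·(0.0018)³·(0.10)²) = 1500
Q_c = 1500 < K_c = 13000: net forward reaction.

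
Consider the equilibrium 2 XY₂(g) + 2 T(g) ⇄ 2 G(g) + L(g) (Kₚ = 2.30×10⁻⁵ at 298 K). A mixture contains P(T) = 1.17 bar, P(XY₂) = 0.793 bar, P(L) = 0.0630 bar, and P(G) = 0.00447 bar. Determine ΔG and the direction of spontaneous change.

ΔG = -6.83 kJ/mol; the forward reaction is spontaneous

Qₚ = P(G)²·P(L) / (P(XY₂)²·P(T)²) = (0.00447)²·(0.0630) / ((0.793)²·(1.17)²) = 1.46×10⁻⁶
ΔG = RT ln(Qₚ/Kₚ) = (8.314 J mol⁻¹ K⁻¹)(298 K) × ln(1.46×10⁻⁶/2.30×10⁻⁵)
   = (2.478 kJ/mol)(-2.757) = -6.83 kJ/mol
ΔG < 0, so the forward reaction is spontaneous (proceeds forward).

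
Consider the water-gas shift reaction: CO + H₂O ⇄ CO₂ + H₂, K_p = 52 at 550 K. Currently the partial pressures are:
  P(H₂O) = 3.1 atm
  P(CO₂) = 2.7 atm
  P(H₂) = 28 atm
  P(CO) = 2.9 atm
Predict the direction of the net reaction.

Q_p = P(CO₂)·P(H₂) / (P(CO)·P(H₂O)) = (2.7)·(28) / ((2.9)·(3.1)) = 8.4
Q_p = 8.4 < K_p = 52, so the forward reaction proceeds.

forward (toward products)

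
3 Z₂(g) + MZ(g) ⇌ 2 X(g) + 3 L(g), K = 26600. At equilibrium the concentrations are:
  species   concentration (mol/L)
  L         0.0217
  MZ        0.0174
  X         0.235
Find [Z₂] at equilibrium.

[Z₂] = 0.00107 mol/L

At equilibrium, K = [X]²·[L]³ / ([Z₂]³·[MZ]) = 26600.
(0.235)²·(0.0217)³ / (([Z₂])³·(0.0174)) = 26600
[Z₂]³ = 1.22×10⁻⁹ ⇒ [Z₂] = 0.00107 mol/L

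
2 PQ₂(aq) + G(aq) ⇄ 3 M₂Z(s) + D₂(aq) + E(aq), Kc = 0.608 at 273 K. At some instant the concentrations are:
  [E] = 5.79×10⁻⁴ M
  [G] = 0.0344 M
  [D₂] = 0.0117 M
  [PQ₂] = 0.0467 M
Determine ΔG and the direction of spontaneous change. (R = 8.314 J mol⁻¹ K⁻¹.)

ΔG = -4.33 kJ/mol; the forward reaction is spontaneous

(M₂Z is a pure solid — omitted from Qc.)
Qc = [D₂]·[E] / ([PQ₂]²·[G]) = (0.0117)·(5.79×10⁻⁴) / ((0.0467)²·(0.0344)) = 0.0903
ΔG = RT ln(Qc/Kc) = (8.314 J mol⁻¹ K⁻¹)(273 K) × ln(0.0903/0.608)
   = (2.270 kJ/mol)(-1.907) = -4.33 kJ/mol
ΔG < 0, so the forward reaction is spontaneous (proceeds forward).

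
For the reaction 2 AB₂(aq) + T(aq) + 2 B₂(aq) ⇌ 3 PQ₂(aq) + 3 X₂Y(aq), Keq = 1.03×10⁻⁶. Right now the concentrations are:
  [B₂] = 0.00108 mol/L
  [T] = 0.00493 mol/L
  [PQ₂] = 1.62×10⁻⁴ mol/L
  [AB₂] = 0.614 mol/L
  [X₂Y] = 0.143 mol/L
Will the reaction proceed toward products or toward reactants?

Q = [PQ₂]³·[X₂Y]³ / ([AB₂]²·[T]·[B₂]²) = (1.62×10⁻⁴)³·(0.143)³ / ((0.614)²·(0.00493)·(0.00108)²) = 5.73×10⁻⁶
Q = 5.73×10⁻⁶ > Keq = 1.03×10⁻⁶, so the reverse reaction proceeds.

reverse (toward reactants)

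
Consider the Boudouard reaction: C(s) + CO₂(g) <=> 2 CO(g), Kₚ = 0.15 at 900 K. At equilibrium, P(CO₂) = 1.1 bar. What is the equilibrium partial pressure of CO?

P(CO) = 0.41 bar

(C is a pure solid — omitted from Kₚ.)
At equilibrium, Kₚ = P(CO)² / P(CO₂) = 0.15.
(P(CO))² / (1.1) = 0.15
P(CO)² = 0.165 ⇒ P(CO) = 0.41 bar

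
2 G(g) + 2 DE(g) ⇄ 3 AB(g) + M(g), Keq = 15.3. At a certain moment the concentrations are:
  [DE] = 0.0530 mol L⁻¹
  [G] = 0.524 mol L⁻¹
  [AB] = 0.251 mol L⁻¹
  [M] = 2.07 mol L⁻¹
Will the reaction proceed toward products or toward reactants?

Q = [AB]³·[M] / ([G]²·[DE]²) = (0.251)³·(2.07) / ((0.524)²·(0.0530)²) = 42.4
Q = 42.4 > Keq = 15.3, so the reverse reaction proceeds.

to the left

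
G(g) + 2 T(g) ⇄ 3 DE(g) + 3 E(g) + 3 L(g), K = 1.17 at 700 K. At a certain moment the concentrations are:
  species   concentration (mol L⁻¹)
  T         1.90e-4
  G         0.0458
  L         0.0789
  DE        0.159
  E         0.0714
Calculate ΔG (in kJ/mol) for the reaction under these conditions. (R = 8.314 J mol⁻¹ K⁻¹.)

Q = [DE]³·[E]³·[L]³ / ([G]·[T]²) = (0.159)³·(0.0714)³·(0.0789)³ / ((0.0458)·(1.90e-4)²) = 0.435
ΔG = RT ln(Q/K) = (8.314 J mol⁻¹ K⁻¹)(700 K) × ln(0.435/1.17)
   = (5.820 kJ/mol)(-0.9894) = -5.76 kJ/mol
ΔG < 0, so the forward reaction is spontaneous (proceeds forward).

ΔG = -5.76 kJ/mol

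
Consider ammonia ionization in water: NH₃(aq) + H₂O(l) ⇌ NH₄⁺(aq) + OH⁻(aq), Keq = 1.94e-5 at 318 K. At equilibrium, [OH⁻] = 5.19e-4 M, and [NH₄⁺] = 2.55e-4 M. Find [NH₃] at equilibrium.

[NH₃] = 0.00682 M

(H₂O is a pure liquid — omitted from Keq.)
At equilibrium, Keq = [NH₄⁺]·[OH⁻] / [NH₃] = 1.94e-5.
(2.55e-4)·(5.19e-4) / ([NH₃]) = 1.94e-5
[NH₃] = 0.00682 M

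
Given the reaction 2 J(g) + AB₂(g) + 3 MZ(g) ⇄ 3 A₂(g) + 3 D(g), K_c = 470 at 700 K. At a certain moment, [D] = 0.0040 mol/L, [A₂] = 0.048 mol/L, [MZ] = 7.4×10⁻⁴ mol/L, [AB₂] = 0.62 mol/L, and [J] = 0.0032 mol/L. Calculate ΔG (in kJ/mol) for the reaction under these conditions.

Q_c = [A₂]³·[D]³ / ([J]²·[AB₂]·[MZ]³) = (0.048)³·(0.0040)³ / ((0.0032)²·(0.62)·(7.4×10⁻⁴)³) = 2750
ΔG = RT ln(Q_c/K_c) = (8.314 J mol⁻¹ K⁻¹)(700 K) × ln(2750/470)
   = (5.820 kJ/mol)(1.767) = 10.3 kJ/mol
ΔG > 0, so the forward reaction is non-spontaneous (proceeds in reverse).

ΔG = 10.3 kJ/mol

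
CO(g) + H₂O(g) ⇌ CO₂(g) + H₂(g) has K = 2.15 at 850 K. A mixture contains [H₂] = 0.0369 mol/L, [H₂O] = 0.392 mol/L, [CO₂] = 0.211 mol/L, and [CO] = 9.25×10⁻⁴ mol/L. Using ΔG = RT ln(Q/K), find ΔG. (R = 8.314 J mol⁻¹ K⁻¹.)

Q = [CO₂]·[H₂] / ([CO]·[H₂O]) = (0.211)·(0.0369) / ((9.25×10⁻⁴)·(0.392)) = 21.5
ΔG = RT ln(Q/K) = (8.314 J mol⁻¹ K⁻¹)(850 K) × ln(21.5/2.15)
   = (7.067 kJ/mol)(2.303) = 16.3 kJ/mol
ΔG > 0, so the forward reaction is non-spontaneous (proceeds in reverse).

ΔG = 16.3 kJ/mol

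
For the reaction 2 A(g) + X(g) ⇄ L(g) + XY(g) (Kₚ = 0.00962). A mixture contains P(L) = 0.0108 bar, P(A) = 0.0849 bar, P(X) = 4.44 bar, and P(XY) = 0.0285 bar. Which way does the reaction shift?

Qₚ = P(L)·P(XY) / (P(A)²·P(X)) = (0.0108)·(0.0285) / ((0.0849)²·(4.44)) = 0.00962
Qₚ = 0.00962 = Kₚ, so the system is already at equilibrium.

no net change (already at equilibrium)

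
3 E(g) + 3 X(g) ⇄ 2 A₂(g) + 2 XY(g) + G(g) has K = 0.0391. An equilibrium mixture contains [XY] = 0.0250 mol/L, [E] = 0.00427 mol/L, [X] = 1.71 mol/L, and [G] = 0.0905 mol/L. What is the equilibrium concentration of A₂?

[A₂] = 0.0164 mol/L

At equilibrium, K = [A₂]²·[XY]²·[G] / ([E]³·[X]³) = 0.0391.
([A₂])²·(0.0250)²·(0.0905) / ((0.00427)³·(1.71)³) = 0.0391
[A₂]² = 2.69×10⁻⁴ ⇒ [A₂] = 0.0164 mol/L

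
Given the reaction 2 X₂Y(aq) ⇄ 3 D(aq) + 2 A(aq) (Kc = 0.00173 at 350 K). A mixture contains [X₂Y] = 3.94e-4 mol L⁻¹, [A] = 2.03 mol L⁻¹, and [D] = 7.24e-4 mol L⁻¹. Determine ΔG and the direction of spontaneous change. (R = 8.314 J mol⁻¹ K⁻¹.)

ΔG = 5.13 kJ/mol; the forward reaction is non-spontaneous

Qc = [D]³·[A]² / [X₂Y]² = (7.24e-4)³·(2.03)² / (3.94e-4)² = 0.0101
ΔG = RT ln(Qc/Kc) = (8.314 J mol⁻¹ K⁻¹)(350 K) × ln(0.0101/0.00173)
   = (2.910 kJ/mol)(1.764) = 5.13 kJ/mol
ΔG > 0, so the forward reaction is non-spontaneous (proceeds in reverse).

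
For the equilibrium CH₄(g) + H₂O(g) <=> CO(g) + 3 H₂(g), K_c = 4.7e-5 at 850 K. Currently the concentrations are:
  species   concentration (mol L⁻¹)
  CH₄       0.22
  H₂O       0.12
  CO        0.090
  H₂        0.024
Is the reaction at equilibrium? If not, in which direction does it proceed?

no net change (already at equilibrium)

Q_c = [CO]·[H₂]³ / ([CH₄]·[H₂O]) = (0.090)·(0.024)³ / ((0.22)·(0.12)) = 4.7e-5
Q_c = 4.7e-5 = K_c, so the system is already at equilibrium.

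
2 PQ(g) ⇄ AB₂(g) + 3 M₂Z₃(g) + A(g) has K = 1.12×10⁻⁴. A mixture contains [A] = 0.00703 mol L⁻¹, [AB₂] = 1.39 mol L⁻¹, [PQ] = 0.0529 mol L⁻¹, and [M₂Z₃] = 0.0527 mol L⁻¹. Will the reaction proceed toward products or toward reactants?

reverse (toward reactants)

Q = [AB₂]·[M₂Z₃]³·[A] / [PQ]² = (1.39)·(0.0527)³·(0.00703) / (0.0529)² = 5.11×10⁻⁴
Q = 5.11×10⁻⁴ > K = 1.12×10⁻⁴, so the reverse reaction proceeds.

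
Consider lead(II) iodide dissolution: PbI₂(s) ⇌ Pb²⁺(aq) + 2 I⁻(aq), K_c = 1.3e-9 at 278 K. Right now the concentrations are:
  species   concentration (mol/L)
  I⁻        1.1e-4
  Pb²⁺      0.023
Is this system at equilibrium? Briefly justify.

no; Q < K, reaction proceeds forward

(PbI₂ is a pure solid — omitted from Q_c.)
Q_c = [Pb²⁺]·[I⁻]² = (0.023)·(1.1e-4)² = 2.8e-10
Q_c = 2.8e-10 < K_c = 1.3e-9: net forward reaction.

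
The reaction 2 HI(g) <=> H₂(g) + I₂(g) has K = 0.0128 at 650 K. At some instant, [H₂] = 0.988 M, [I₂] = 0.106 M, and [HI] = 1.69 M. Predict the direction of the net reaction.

in the reverse direction

Q = [H₂]·[I₂] / [HI]² = (0.988)·(0.106) / (1.69)² = 0.0367
Q = 0.0367 > K = 0.0128, so the reverse reaction proceeds.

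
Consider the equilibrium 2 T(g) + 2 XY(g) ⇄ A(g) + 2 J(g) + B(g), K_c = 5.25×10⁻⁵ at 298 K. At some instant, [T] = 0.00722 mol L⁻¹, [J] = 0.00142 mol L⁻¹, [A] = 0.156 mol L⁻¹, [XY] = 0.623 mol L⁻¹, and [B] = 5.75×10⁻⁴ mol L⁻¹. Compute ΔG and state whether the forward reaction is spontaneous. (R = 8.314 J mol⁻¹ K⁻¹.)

Q_c = [A]·[J]²·[B] / ([T]²·[XY]²) = (0.156)·(0.00142)²·(5.75×10⁻⁴) / ((0.00722)²·(0.623)²) = 8.94×10⁻⁶
ΔG = RT ln(Q_c/K_c) = (8.314 J mol⁻¹ K⁻¹)(298 K) × ln(8.94×10⁻⁶/5.25×10⁻⁵)
   = (2.478 kJ/mol)(-1.770) = -4.39 kJ/mol
ΔG < 0, so the forward reaction is spontaneous (proceeds forward).

ΔG = -4.39 kJ/mol; the forward reaction is spontaneous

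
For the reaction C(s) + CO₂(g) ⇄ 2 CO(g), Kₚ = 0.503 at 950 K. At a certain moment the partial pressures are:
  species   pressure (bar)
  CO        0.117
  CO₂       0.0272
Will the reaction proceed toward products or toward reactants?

(C is a pure solid — omitted from Qₚ.)
Qₚ = P(CO)² / P(CO₂) = (0.117)² / (0.0272) = 0.503
Qₚ = 0.503 = Kₚ, so the system is already at equilibrium.

at equilibrium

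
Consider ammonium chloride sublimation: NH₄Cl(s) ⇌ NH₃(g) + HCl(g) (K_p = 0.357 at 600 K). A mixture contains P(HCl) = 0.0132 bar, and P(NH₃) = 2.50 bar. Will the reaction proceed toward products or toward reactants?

toward products

(NH₄Cl is a pure solid — omitted from Q_p.)
Q_p = P(NH₃)·P(HCl) = (2.50)·(0.0132) = 0.0330
Q_p = 0.0330 < K_p = 0.357, so the forward reaction proceeds.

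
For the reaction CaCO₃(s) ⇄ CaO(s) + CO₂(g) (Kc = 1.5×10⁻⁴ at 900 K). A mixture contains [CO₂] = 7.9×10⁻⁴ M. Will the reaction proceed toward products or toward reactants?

in the reverse direction

(CaCO₃, CaO are pure solids — omitted from Qc.)
Qc = [CO₂] = 7.9×10⁻⁴
Qc = 7.9×10⁻⁴ > Kc = 1.5×10⁻⁴, so the reverse reaction proceeds.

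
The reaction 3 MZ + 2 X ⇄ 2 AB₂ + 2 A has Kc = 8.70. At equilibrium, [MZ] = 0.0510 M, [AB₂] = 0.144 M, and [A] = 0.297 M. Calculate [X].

[X] = 1.26 M

At equilibrium, Kc = [AB₂]²·[A]² / ([MZ]³·[X]²) = 8.70.
(0.144)²·(0.297)² / ((0.0510)³·([X])²) = 8.70
[X]² = 1.58 ⇒ [X] = 1.26 M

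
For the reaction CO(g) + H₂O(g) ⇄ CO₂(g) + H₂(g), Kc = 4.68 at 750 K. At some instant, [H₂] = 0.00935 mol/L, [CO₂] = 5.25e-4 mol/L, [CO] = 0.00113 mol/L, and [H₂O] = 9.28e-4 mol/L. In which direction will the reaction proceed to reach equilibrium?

Qc = [CO₂]·[H₂] / ([CO]·[H₂O]) = (5.25e-4)·(0.00935) / ((0.00113)·(9.28e-4)) = 4.68
Qc = 4.68 = Kc, so the system is already at equilibrium.

neither direction; the system is at equilibrium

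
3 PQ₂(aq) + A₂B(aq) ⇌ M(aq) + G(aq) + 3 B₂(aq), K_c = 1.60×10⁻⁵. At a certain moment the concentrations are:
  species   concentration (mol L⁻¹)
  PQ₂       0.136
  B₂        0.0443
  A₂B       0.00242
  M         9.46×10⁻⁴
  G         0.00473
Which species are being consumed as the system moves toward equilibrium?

M, G, B₂ (products)

Q_c = [M]·[G]·[B₂]³ / ([PQ₂]³·[A₂B]) = (9.46×10⁻⁴)·(0.00473)·(0.0443)³ / ((0.136)³·(0.00242)) = 6.39×10⁻⁵
Q_c = 6.39×10⁻⁵ > K_c = 1.60×10⁻⁵: net reverse reaction.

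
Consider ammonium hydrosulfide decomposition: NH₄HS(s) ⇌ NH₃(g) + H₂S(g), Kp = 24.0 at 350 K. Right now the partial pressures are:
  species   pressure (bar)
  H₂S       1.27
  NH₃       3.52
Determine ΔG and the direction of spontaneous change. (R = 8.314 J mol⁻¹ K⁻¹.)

(NH₄HS is a pure solid — omitted from Qp.)
Qp = P(NH₃)·P(H₂S) = (3.52)·(1.27) = 4.47
ΔG = RT ln(Qp/Kp) = (8.314 J mol⁻¹ K⁻¹)(350 K) × ln(4.47/24.0)
   = (2.910 kJ/mol)(-1.681) = -4.89 kJ/mol
ΔG < 0, so the forward reaction is spontaneous (proceeds forward).

ΔG = -4.89 kJ/mol; the forward reaction is spontaneous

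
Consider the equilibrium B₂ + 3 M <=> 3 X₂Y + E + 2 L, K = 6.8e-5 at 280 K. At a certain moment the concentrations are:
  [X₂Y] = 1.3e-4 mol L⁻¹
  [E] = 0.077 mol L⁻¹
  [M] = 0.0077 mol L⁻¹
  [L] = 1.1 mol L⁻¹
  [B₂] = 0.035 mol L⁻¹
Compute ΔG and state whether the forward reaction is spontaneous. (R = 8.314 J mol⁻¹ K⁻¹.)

ΔG = -3.89 kJ/mol; the forward reaction is spontaneous

Q = [X₂Y]³·[E]·[L]² / ([B₂]·[M]³) = (1.3e-4)³·(0.077)·(1.1)² / ((0.035)·(0.0077)³) = 1.28e-5
ΔG = RT ln(Q/K) = (8.314 J mol⁻¹ K⁻¹)(280 K) × ln(1.28e-5/6.8e-5)
   = (2.328 kJ/mol)(-1.670) = -3.89 kJ/mol
ΔG < 0, so the forward reaction is spontaneous (proceeds forward).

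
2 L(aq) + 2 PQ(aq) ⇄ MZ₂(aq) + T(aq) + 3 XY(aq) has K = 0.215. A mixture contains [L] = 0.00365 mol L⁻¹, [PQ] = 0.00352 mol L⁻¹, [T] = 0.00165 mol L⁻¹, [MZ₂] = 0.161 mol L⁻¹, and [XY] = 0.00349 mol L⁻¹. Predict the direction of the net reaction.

Q = [MZ₂]·[T]·[XY]³ / ([L]²·[PQ]²) = (0.161)·(0.00165)·(0.00349)³ / ((0.00365)²·(0.00352)²) = 0.0684
Q = 0.0684 < K = 0.215, so the forward reaction proceeds.

in the forward direction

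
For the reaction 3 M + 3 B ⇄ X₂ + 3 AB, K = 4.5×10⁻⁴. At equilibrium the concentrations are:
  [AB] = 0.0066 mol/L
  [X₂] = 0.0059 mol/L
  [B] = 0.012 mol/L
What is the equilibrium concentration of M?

[M] = 1.3 mol/L

At equilibrium, K = [X₂]·[AB]³ / ([M]³·[B]³) = 4.5×10⁻⁴.
(0.0059)·(0.0066)³ / (([M])³·(0.012)³) = 4.5×10⁻⁴
[M]³ = 2.18 ⇒ [M] = 1.3 mol/L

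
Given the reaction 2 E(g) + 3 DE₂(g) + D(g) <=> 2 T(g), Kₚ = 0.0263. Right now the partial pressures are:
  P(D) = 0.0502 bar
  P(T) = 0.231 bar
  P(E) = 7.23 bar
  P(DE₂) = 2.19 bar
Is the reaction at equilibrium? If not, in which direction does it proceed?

Qₚ = P(T)² / (P(E)²·P(DE₂)³·P(D)) = (0.231)² / ((7.23)²·(2.19)³·(0.0502)) = 0.00194
Qₚ = 0.00194 < Kₚ = 0.0263, so the forward reaction proceeds.

forward (toward products)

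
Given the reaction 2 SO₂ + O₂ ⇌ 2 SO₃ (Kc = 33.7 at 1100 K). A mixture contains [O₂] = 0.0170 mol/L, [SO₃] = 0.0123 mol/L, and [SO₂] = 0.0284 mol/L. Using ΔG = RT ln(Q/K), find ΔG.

Qc = [SO₃]² / ([SO₂]²·[O₂]) = (0.0123)² / ((0.0284)²·(0.0170)) = 11.0
ΔG = RT ln(Qc/Kc) = (8.314 J mol⁻¹ K⁻¹)(1100 K) × ln(11.0/33.7)
   = (9.145 kJ/mol)(-1.120) = -10.2 kJ/mol
ΔG < 0, so the forward reaction is spontaneous (proceeds forward).

ΔG = -10.2 kJ/mol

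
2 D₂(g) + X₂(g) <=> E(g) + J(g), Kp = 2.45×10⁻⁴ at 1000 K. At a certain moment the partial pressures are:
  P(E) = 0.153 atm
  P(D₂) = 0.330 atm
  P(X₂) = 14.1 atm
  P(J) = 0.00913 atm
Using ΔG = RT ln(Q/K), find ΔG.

Qp = P(E)·P(J) / (P(D₂)²·P(X₂)) = (0.153)·(0.00913) / ((0.330)²·(14.1)) = 9.10×10⁻⁴
ΔG = RT ln(Qp/Kp) = (8.314 J mol⁻¹ K⁻¹)(1000 K) × ln(9.10×10⁻⁴/2.45×10⁻⁴)
   = (8.314 kJ/mol)(1.312) = 10.9 kJ/mol
ΔG > 0, so the forward reaction is non-spontaneous (proceeds in reverse).

ΔG = 10.9 kJ/mol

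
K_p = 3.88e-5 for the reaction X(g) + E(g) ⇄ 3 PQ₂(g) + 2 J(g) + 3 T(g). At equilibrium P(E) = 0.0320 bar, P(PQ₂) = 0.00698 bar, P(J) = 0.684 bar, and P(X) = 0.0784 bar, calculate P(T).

P(T) = 0.849 bar

At equilibrium, K_p = P(PQ₂)³·P(J)²·P(T)³ / (P(X)·P(E)) = 3.88e-5.
(0.00698)³·(0.684)²·(P(T))³ / ((0.0784)·(0.0320)) = 3.88e-5
P(T)³ = 0.612 ⇒ P(T) = 0.849 bar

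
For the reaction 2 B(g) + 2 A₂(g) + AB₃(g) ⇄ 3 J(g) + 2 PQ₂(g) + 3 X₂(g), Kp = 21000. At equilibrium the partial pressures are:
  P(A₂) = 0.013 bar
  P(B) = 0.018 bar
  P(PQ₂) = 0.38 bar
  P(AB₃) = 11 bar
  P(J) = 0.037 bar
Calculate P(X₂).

P(X₂) = 12 bar

At equilibrium, Kp = P(J)³·P(PQ₂)²·P(X₂)³ / (P(B)²·P(A₂)²·P(AB₃)) = 21000.
(0.037)³·(0.38)²·(P(X₂))³ / ((0.018)²·(0.013)²·(11)) = 21000
P(X₂)³ = 1730 ⇒ P(X₂) = 12 bar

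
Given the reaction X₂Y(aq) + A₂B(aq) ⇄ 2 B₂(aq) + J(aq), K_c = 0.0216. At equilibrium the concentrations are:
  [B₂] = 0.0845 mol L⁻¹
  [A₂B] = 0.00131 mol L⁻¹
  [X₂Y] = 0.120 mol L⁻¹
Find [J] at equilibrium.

At equilibrium, K_c = [B₂]²·[J] / ([X₂Y]·[A₂B]) = 0.0216.
(0.0845)²·([J]) / ((0.120)·(0.00131)) = 0.0216
[J] = 4.76×10⁻⁴ mol L⁻¹

[J] = 4.76×10⁻⁴ mol L⁻¹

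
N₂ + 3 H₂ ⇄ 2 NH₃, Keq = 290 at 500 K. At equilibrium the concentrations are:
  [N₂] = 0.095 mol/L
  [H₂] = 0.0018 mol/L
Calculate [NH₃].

[NH₃] = 4.0e-4 mol/L

At equilibrium, Keq = [NH₃]² / ([N₂]·[H₂]³) = 290.
([NH₃])² / ((0.095)·(0.0018)³) = 290
[NH₃]² = 1.61e-7 ⇒ [NH₃] = 4.0e-4 mol/L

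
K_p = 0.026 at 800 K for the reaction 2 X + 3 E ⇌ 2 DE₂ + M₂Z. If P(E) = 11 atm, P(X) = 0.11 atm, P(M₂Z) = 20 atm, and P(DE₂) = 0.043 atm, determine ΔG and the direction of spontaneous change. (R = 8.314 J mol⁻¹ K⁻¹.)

ΔG = -16.1 kJ/mol; the forward reaction is spontaneous

Q_p = P(DE₂)²·P(M₂Z) / (P(X)²·P(E)³) = (0.043)²·(20) / ((0.11)²·(11)³) = 0.00230
ΔG = RT ln(Q_p/K_p) = (8.314 J mol⁻¹ K⁻¹)(800 K) × ln(0.00230/0.026)
   = (6.651 kJ/mol)(-2.425) = -16.1 kJ/mol
ΔG < 0, so the forward reaction is spontaneous (proceeds forward).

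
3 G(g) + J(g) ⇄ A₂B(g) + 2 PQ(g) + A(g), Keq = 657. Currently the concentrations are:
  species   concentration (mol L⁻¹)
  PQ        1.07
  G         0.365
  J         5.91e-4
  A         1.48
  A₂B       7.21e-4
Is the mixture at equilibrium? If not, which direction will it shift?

Q = [A₂B]·[PQ]²·[A] / ([G]³·[J]) = (7.21e-4)·(1.07)²·(1.48) / ((0.365)³·(5.91e-4)) = 42.5
Q = 42.5 < Keq = 657: net forward reaction.

no; Q < K, reaction proceeds forward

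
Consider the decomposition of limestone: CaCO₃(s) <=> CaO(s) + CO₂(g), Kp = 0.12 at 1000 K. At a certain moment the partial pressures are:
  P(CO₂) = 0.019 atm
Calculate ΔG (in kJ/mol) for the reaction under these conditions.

(CaCO₃, CaO are pure solids — omitted from Qp.)
Qp = P(CO₂) = 0.0190
ΔG = RT ln(Qp/Kp) = (8.314 J mol⁻¹ K⁻¹)(1000 K) × ln(0.0190/0.12)
   = (8.314 kJ/mol)(-1.843) = -15.3 kJ/mol
ΔG < 0, so the forward reaction is spontaneous (proceeds forward).

ΔG = -15.3 kJ/mol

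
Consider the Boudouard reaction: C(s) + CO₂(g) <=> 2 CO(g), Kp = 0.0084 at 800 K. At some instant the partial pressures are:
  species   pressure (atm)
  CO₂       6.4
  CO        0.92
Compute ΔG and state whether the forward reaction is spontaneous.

(C is a pure solid — omitted from Qp.)
Qp = P(CO)² / P(CO₂) = (0.92)² / (6.4) = 0.132
ΔG = RT ln(Qp/Kp) = (8.314 J mol⁻¹ K⁻¹)(800 K) × ln(0.132/0.0084)
   = (6.651 kJ/mol)(2.755) = 18.3 kJ/mol
ΔG > 0, so the forward reaction is non-spontaneous (proceeds in reverse).

ΔG = 18.3 kJ/mol; the forward reaction is non-spontaneous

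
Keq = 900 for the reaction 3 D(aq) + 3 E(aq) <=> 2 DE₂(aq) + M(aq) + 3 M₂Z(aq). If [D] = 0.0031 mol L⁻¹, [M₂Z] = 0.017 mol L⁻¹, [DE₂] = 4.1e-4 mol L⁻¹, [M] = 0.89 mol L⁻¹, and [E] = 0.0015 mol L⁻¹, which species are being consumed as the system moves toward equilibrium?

Q = [DE₂]²·[M]·[M₂Z]³ / ([D]³·[E]³) = (4.1e-4)²·(0.89)·(0.017)³ / ((0.0031)³·(0.0015)³) = 7300
Q = 7300 > Keq = 900: net reverse reaction.

DE₂, M, M₂Z (products)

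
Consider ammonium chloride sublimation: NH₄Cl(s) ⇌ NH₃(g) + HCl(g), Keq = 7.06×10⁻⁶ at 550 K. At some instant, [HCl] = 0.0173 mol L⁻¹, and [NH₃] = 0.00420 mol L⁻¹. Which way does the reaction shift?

(NH₄Cl is a pure solid — omitted from Q.)
Q = [NH₃]·[HCl] = (0.00420)·(0.0173) = 7.27×10⁻⁵
Q = 7.27×10⁻⁵ > Keq = 7.06×10⁻⁶, so the reverse reaction proceeds.

in the reverse direction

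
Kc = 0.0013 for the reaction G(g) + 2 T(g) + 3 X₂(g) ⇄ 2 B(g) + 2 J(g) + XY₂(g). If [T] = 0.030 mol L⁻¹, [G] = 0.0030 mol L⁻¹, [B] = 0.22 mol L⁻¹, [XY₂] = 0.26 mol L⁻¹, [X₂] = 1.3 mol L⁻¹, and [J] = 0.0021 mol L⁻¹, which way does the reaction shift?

in the reverse direction

Qc = [B]²·[J]²·[XY₂] / ([G]·[T]²·[X₂]³) = (0.22)²·(0.0021)²·(0.26) / ((0.0030)·(0.030)²·(1.3)³) = 0.0094
Qc = 0.0094 > Kc = 0.0013, so the reverse reaction proceeds.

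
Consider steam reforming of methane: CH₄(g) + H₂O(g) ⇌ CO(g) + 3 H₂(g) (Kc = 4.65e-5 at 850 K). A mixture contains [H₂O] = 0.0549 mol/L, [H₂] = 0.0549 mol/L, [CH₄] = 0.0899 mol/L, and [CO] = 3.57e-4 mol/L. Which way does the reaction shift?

to the right

Qc = [CO]·[H₂]³ / ([CH₄]·[H₂O]) = (3.57e-4)·(0.0549)³ / ((0.0899)·(0.0549)) = 1.20e-5
Qc = 1.20e-5 < Kc = 4.65e-5, so the forward reaction proceeds.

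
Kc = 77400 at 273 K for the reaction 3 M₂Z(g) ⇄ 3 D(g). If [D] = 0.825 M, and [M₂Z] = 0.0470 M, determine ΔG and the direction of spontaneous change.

ΔG = -6.04 kJ/mol; the forward reaction is spontaneous

Qc = [D]³ / [M₂Z]³ = (0.825)³ / (0.0470)³ = 5410
ΔG = RT ln(Qc/Kc) = (8.314 J mol⁻¹ K⁻¹)(273 K) × ln(5410/77400)
   = (2.270 kJ/mol)(-2.661) = -6.04 kJ/mol
ΔG < 0, so the forward reaction is spontaneous (proceeds forward).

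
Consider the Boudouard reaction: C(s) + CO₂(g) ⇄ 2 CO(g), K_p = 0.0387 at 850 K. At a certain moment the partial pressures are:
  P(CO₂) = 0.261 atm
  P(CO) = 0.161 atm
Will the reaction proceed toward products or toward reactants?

to the left

(C is a pure solid — omitted from Q_p.)
Q_p = P(CO)² / P(CO₂) = (0.161)² / (0.261) = 0.0993
Q_p = 0.0993 > K_p = 0.0387, so the reverse reaction proceeds.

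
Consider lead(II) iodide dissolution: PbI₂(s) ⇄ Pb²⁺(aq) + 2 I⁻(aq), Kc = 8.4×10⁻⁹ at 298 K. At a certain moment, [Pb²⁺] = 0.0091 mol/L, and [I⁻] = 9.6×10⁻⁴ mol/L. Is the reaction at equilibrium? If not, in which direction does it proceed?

no net change (already at equilibrium)

(PbI₂ is a pure solid — omitted from Qc.)
Qc = [Pb²⁺]·[I⁻]² = (0.0091)·(9.6×10⁻⁴)² = 8.4×10⁻⁹
Qc = 8.4×10⁻⁹ = Kc, so the system is already at equilibrium.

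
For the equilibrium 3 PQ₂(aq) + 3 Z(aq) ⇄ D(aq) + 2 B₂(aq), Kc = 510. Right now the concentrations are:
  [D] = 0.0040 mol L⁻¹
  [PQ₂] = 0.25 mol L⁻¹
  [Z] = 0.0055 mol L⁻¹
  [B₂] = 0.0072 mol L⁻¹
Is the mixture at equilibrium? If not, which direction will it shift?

Qc = [D]·[B₂]² / ([PQ₂]³·[Z]³) = (0.0040)·(0.0072)² / ((0.25)³·(0.0055)³) = 80
Qc = 80 < Kc = 510: net forward reaction.

no; Q < K, reaction proceeds forward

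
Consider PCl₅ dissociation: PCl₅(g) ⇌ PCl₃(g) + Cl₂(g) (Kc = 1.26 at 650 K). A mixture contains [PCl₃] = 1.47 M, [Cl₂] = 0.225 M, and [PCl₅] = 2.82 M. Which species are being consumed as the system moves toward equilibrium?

PCl₅ (reactants)

Qc = [PCl₃]·[Cl₂] / [PCl₅] = (1.47)·(0.225) / (2.82) = 0.117
Qc = 0.117 < Kc = 1.26: net forward reaction.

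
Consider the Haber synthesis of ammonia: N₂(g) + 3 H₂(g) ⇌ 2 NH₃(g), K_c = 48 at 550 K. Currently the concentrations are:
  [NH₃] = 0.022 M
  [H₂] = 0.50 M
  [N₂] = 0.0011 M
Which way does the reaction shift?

Q_c = [NH₃]² / ([N₂]·[H₂]³) = (0.022)² / ((0.0011)·(0.50)³) = 3.5
Q_c = 3.5 < K_c = 48, so the forward reaction proceeds.

toward products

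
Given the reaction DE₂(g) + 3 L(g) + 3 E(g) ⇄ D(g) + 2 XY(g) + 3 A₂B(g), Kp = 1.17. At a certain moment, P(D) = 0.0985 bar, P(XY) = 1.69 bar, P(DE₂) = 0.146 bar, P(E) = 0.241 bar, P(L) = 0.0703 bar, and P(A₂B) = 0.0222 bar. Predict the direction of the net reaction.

Qp = P(D)·P(XY)²·P(A₂B)³ / (P(DE₂)·P(L)³·P(E)³) = (0.0985)·(1.69)²·(0.0222)³ / ((0.146)·(0.0703)³·(0.241)³) = 4.34
Qp = 4.34 > Kp = 1.17, so the reverse reaction proceeds.

toward reactants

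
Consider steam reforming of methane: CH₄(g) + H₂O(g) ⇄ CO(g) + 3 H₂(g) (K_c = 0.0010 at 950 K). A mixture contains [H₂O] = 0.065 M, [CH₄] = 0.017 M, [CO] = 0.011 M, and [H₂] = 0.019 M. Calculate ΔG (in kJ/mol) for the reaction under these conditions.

ΔG = -21.2 kJ/mol

Q_c = [CO]·[H₂]³ / ([CH₄]·[H₂O]) = (0.011)·(0.019)³ / ((0.017)·(0.065)) = 6.83e-5
ΔG = RT ln(Q_c/K_c) = (8.314 J mol⁻¹ K⁻¹)(950 K) × ln(6.83e-5/0.0010)
   = (7.898 kJ/mol)(-2.684) = -21.2 kJ/mol
ΔG < 0, so the forward reaction is spontaneous (proceeds forward).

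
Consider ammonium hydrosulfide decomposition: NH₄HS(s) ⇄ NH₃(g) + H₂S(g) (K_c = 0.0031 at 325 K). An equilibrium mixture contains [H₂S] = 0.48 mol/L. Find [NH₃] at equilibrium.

(NH₄HS is a pure solid — omitted from K_c.)
At equilibrium, K_c = [NH₃]·[H₂S] = 0.0031.
([NH₃])·(0.48) = 0.0031
[NH₃] = 0.00646 = 0.0065 mol/L

[NH₃] = 0.0065 mol/L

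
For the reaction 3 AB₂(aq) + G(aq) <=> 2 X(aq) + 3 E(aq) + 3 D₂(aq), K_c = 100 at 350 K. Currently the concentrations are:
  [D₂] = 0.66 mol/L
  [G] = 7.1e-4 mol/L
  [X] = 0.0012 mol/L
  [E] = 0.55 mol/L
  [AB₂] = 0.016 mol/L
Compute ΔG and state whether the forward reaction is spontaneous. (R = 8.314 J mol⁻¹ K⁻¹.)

Q_c = [X]²·[E]³·[D₂]³ / ([AB₂]³·[G]) = (0.0012)²·(0.55)³·(0.66)³ / ((0.016)³·(7.1e-4)) = 23.7
ΔG = RT ln(Q_c/K_c) = (8.314 J mol⁻¹ K⁻¹)(350 K) × ln(23.7/100)
   = (2.910 kJ/mol)(-1.440) = -4.19 kJ/mol
ΔG < 0, so the forward reaction is spontaneous (proceeds forward).

ΔG = -4.19 kJ/mol; the forward reaction is spontaneous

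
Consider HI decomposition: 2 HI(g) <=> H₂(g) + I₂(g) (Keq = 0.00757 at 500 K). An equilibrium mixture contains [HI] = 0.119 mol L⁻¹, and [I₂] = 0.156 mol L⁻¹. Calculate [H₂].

At equilibrium, Keq = [H₂]·[I₂] / [HI]² = 0.00757.
([H₂])·(0.156) / (0.119)² = 0.00757
[H₂] = 6.87e-4 mol L⁻¹

[H₂] = 6.87e-4 mol L⁻¹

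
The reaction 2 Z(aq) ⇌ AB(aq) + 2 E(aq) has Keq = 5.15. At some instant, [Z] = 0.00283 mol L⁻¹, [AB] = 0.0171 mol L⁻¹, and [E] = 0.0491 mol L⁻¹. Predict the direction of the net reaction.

at equilibrium

Q = [AB]·[E]² / [Z]² = (0.0171)·(0.0491)² / (0.00283)² = 5.15
Q = 5.15 = Keq, so the system is already at equilibrium.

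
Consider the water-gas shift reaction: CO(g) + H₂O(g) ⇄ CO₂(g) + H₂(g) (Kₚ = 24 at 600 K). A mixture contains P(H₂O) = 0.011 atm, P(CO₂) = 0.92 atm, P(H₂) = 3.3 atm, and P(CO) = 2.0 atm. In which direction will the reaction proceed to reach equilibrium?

Qₚ = P(CO₂)·P(H₂) / (P(CO)·P(H₂O)) = (0.92)·(3.3) / ((2.0)·(0.011)) = 140
Qₚ = 140 > Kₚ = 24, so the reverse reaction proceeds.

in the reverse direction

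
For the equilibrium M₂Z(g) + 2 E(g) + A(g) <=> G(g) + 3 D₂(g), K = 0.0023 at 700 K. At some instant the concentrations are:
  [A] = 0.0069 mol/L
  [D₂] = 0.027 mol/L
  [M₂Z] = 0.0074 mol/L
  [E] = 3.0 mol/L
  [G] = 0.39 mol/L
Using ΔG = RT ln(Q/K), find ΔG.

ΔG = 11.5 kJ/mol

Q = [G]·[D₂]³ / ([M₂Z]·[E]²·[A]) = (0.39)·(0.027)³ / ((0.0074)·(3.0)²·(0.0069)) = 0.0167
ΔG = RT ln(Q/K) = (8.314 J mol⁻¹ K⁻¹)(700 K) × ln(0.0167/0.0023)
   = (5.820 kJ/mol)(1.982) = 11.5 kJ/mol
ΔG > 0, so the forward reaction is non-spontaneous (proceeds in reverse).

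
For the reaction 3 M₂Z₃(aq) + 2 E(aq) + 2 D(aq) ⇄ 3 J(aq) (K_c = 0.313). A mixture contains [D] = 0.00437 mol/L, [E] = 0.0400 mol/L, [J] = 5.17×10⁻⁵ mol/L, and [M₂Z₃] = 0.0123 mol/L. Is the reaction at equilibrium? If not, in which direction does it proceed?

in the reverse direction

Q_c = [J]³ / ([M₂Z₃]³·[E]²·[D]²) = (5.17×10⁻⁵)³ / ((0.0123)³·(0.0400)²·(0.00437)²) = 2.43
Q_c = 2.43 > K_c = 0.313, so the reverse reaction proceeds.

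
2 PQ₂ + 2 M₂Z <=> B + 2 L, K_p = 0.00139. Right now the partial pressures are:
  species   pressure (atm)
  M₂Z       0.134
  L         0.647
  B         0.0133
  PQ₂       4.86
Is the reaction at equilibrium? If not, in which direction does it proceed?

Q_p = P(B)·P(L)² / (P(PQ₂)²·P(M₂Z)²) = (0.0133)·(0.647)² / ((4.86)²·(0.134)²) = 0.0131
Q_p = 0.0131 > K_p = 0.00139, so the reverse reaction proceeds.

to the left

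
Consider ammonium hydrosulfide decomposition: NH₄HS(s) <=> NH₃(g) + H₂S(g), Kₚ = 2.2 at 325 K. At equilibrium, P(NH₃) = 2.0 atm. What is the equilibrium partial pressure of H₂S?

(NH₄HS is a pure solid — omitted from Kₚ.)
At equilibrium, Kₚ = P(NH₃)·P(H₂S) = 2.2.
(2.0)·(P(H₂S)) = 2.2
P(H₂S) = 1.10 = 1.1 atm

P(H₂S) = 1.1 atm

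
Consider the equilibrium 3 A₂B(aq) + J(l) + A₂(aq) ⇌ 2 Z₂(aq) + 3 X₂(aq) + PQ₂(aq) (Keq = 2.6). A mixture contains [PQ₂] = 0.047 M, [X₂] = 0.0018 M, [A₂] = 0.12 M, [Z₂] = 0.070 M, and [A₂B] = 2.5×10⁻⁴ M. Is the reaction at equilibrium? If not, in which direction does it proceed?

(J is a pure liquid — omitted from Q.)
Q = [Z₂]²·[X₂]³·[PQ₂] / ([A₂B]³·[A₂]) = (0.070)²·(0.0018)³·(0.047) / ((2.5×10⁻⁴)³·(0.12)) = 0.72
Q = 0.72 < Keq = 2.6, so the forward reaction proceeds.

toward products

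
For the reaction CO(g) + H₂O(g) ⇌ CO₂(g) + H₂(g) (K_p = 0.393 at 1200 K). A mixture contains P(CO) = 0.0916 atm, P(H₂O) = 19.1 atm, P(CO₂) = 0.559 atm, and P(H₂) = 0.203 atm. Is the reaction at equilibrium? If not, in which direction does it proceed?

Q_p = P(CO₂)·P(H₂) / (P(CO)·P(H₂O)) = (0.559)·(0.203) / ((0.0916)·(19.1)) = 0.0649
Q_p = 0.0649 < K_p = 0.393, so the forward reaction proceeds.

toward products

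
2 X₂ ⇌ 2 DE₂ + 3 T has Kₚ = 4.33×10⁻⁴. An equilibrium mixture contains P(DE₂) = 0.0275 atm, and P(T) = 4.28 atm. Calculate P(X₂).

At equilibrium, Kₚ = P(DE₂)²·P(T)³ / P(X₂)² = 4.33×10⁻⁴.
(0.0275)²·(4.28)³ / (P(X₂))² = 4.33×10⁻⁴
P(X₂)² = 137 ⇒ P(X₂) = 11.7 atm

P(X₂) = 11.7 atm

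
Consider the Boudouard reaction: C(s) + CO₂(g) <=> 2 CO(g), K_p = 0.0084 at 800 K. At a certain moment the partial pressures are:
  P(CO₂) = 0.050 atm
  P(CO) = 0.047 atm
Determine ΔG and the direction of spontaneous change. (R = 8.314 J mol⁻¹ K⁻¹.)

ΔG = 11.0 kJ/mol; the forward reaction is non-spontaneous

(C is a pure solid — omitted from Q_p.)
Q_p = P(CO)² / P(CO₂) = (0.047)² / (0.050) = 0.0442
ΔG = RT ln(Q_p/K_p) = (8.314 J mol⁻¹ K⁻¹)(800 K) × ln(0.0442/0.0084)
   = (6.651 kJ/mol)(1.660) = 11.0 kJ/mol
ΔG > 0, so the forward reaction is non-spontaneous (proceeds in reverse).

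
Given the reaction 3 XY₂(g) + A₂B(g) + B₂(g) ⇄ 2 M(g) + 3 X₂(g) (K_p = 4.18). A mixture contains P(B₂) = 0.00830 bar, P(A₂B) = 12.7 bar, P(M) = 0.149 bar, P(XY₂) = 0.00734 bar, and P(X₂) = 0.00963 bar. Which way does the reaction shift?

toward products

Q_p = P(M)²·P(X₂)³ / (P(XY₂)³·P(A₂B)·P(B₂)) = (0.149)²·(0.00963)³ / ((0.00734)³·(12.7)·(0.00830)) = 0.476
Q_p = 0.476 < K_p = 4.18, so the forward reaction proceeds.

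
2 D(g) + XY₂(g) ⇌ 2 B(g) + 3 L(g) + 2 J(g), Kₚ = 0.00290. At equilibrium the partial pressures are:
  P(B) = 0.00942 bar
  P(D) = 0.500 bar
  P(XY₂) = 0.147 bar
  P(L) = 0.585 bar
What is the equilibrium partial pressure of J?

P(J) = 2.45 bar

At equilibrium, Kₚ = P(B)²·P(L)³·P(J)² / (P(D)²·P(XY₂)) = 0.00290.
(0.00942)²·(0.585)³·(P(J))² / ((0.500)²·(0.147)) = 0.00290
P(J)² = 6.00 ⇒ P(J) = 2.45 bar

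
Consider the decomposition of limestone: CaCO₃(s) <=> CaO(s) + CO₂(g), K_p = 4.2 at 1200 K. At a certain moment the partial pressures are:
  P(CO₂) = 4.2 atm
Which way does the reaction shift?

at equilibrium

(CaCO₃, CaO are pure solids — omitted from Q_p.)
Q_p = P(CO₂) = 4.2
Q_p = 4.2 = K_p, so the system is already at equilibrium.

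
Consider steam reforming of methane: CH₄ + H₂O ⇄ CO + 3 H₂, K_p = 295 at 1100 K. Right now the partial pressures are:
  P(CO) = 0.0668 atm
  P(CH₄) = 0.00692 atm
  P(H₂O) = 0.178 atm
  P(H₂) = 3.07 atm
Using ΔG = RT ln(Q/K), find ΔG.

ΔG = 15.3 kJ/mol

Q_p = P(CO)·P(H₂)³ / (P(CH₄)·P(H₂O)) = (0.0668)·(3.07)³ / ((0.00692)·(0.178)) = 1570
ΔG = RT ln(Q_p/K_p) = (8.314 J mol⁻¹ K⁻¹)(1100 K) × ln(1570/295)
   = (9.145 kJ/mol)(1.672) = 15.3 kJ/mol
ΔG > 0, so the forward reaction is non-spontaneous (proceeds in reverse).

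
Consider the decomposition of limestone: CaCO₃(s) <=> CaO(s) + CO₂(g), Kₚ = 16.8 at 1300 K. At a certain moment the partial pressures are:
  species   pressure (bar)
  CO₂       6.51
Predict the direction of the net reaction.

in the forward direction

(CaCO₃, CaO are pure solids — omitted from Qₚ.)
Qₚ = P(CO₂) = 6.51
Qₚ = 6.51 < Kₚ = 16.8, so the forward reaction proceeds.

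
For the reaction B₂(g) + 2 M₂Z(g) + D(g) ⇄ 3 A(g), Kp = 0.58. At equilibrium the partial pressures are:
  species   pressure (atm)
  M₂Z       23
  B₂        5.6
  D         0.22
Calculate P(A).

At equilibrium, Kp = P(A)³ / (P(B₂)·P(M₂Z)²·P(D)) = 0.58.
(P(A))³ / ((5.6)·(23)²·(0.22)) = 0.58
P(A)³ = 378 ⇒ P(A) = 7.2 atm

P(A) = 7.2 atm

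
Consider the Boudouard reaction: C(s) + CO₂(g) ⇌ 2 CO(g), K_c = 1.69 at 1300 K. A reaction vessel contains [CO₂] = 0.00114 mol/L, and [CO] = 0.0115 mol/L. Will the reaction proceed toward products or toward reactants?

(C is a pure solid — omitted from Q_c.)
Q_c = [CO]² / [CO₂] = (0.0115)² / (0.00114) = 0.116
Q_c = 0.116 < K_c = 1.69, so the forward reaction proceeds.

toward products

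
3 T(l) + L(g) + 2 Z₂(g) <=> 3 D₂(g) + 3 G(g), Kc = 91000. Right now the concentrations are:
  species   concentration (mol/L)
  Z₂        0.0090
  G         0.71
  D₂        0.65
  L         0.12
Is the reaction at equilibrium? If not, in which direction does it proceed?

(T is a pure liquid — omitted from Qc.)
Qc = [D₂]³·[G]³ / ([L]·[Z₂]²) = (0.65)³·(0.71)³ / ((0.12)·(0.0090)²) = 10000
Qc = 10000 < Kc = 91000, so the forward reaction proceeds.

toward products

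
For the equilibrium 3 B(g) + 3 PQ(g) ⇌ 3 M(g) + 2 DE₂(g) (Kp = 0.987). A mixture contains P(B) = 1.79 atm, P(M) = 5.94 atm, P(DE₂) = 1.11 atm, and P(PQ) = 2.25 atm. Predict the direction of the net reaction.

reverse (toward reactants)

Qp = P(M)³·P(DE₂)² / (P(B)³·P(PQ)³) = (5.94)³·(1.11)² / ((1.79)³·(2.25)³) = 3.95
Qp = 3.95 > Kp = 0.987, so the reverse reaction proceeds.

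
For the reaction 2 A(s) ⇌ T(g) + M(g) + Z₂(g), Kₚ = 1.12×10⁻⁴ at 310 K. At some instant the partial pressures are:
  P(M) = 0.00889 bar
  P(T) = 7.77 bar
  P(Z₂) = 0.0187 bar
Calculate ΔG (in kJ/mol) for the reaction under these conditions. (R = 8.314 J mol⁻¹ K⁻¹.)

(A is a pure solid — omitted from Qₚ.)
Qₚ = P(T)·P(M)·P(Z₂) = (7.77)·(0.00889)·(0.0187) = 0.00129
ΔG = RT ln(Qₚ/Kₚ) = (8.314 J mol⁻¹ K⁻¹)(310 K) × ln(0.00129/1.12×10⁻⁴)
   = (2.577 kJ/mol)(2.444) = 6.30 kJ/mol
ΔG > 0, so the forward reaction is non-spontaneous (proceeds in reverse).

ΔG = 6.30 kJ/mol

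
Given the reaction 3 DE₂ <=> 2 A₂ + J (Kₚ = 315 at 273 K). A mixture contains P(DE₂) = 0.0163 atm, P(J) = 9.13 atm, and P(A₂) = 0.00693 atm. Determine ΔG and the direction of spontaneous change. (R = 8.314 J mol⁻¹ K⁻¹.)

ΔG = -2.58 kJ/mol; the forward reaction is spontaneous

Qₚ = P(A₂)²·P(J) / P(DE₂)³ = (0.00693)²·(9.13) / (0.0163)³ = 101
ΔG = RT ln(Qₚ/Kₚ) = (8.314 J mol⁻¹ K⁻¹)(273 K) × ln(101/315)
   = (2.270 kJ/mol)(-1.137) = -2.58 kJ/mol
ΔG < 0, so the forward reaction is spontaneous (proceeds forward).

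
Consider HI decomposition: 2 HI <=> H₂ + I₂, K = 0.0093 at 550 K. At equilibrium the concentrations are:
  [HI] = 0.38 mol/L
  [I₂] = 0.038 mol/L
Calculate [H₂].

At equilibrium, K = [H₂]·[I₂] / [HI]² = 0.0093.
([H₂])·(0.038) / (0.38)² = 0.0093
[H₂] = 0.0353 = 0.035 mol/L

[H₂] = 0.035 mol/L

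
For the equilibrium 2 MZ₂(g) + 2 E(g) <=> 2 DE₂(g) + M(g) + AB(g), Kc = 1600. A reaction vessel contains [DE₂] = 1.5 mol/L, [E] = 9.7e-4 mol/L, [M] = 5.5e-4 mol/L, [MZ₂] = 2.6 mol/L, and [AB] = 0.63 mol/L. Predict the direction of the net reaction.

Qc = [DE₂]²·[M]·[AB] / ([MZ₂]²·[E]²) = (1.5)²·(5.5e-4)·(0.63) / ((2.6)²·(9.7e-4)²) = 120
Qc = 120 < Kc = 1600, so the forward reaction proceeds.

to the right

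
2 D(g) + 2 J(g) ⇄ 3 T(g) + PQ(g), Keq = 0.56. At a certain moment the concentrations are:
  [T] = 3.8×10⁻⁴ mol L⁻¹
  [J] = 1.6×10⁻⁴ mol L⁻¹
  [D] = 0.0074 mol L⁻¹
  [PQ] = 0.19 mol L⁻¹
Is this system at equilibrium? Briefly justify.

no; Q > K, reaction proceeds in reverse

Q = [T]³·[PQ] / ([D]²·[J]²) = (3.8×10⁻⁴)³·(0.19) / ((0.0074)²·(1.6×10⁻⁴)²) = 7.4
Q = 7.4 > Keq = 0.56: net reverse reaction.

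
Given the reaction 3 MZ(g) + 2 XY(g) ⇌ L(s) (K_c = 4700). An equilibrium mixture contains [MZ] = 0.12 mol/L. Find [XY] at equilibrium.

[XY] = 0.35 mol/L

(L is a pure solid — omitted from K_c.)
At equilibrium, K_c = 1 / ([MZ]³·[XY]²) = 4700.
1 / ((0.12)³·([XY])²) = 4700
[XY]² = 0.123 ⇒ [XY] = 0.35 mol/L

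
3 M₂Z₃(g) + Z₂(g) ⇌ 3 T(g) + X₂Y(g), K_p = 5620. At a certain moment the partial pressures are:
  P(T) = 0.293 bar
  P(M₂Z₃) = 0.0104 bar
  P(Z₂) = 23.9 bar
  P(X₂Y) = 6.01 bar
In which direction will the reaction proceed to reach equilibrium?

Q_p = P(T)³·P(X₂Y) / (P(M₂Z₃)³·P(Z₂)) = (0.293)³·(6.01) / ((0.0104)³·(23.9)) = 5620
Q_p = 5620 = K_p, so the system is already at equilibrium.

at equilibrium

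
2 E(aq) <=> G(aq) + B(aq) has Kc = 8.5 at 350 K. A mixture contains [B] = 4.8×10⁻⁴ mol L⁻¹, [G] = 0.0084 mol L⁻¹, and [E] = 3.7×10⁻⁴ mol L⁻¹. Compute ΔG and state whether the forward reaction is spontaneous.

ΔG = 3.62 kJ/mol; the forward reaction is non-spontaneous

Qc = [G]·[B] / [E]² = (0.0084)·(4.8×10⁻⁴) / (3.7×10⁻⁴)² = 29.5
ΔG = RT ln(Qc/Kc) = (8.314 J mol⁻¹ K⁻¹)(350 K) × ln(29.5/8.5)
   = (2.910 kJ/mol)(1.244) = 3.62 kJ/mol
ΔG > 0, so the forward reaction is non-spontaneous (proceeds in reverse).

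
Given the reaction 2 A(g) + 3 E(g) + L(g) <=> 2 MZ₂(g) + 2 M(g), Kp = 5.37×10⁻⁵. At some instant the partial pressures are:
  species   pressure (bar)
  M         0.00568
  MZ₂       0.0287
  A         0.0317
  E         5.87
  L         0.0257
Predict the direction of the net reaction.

Qp = P(MZ₂)²·P(M)² / (P(A)²·P(E)³·P(L)) = (0.0287)²·(0.00568)² / ((0.0317)²·(5.87)³·(0.0257)) = 5.09×10⁻⁶
Qp = 5.09×10⁻⁶ < Kp = 5.37×10⁻⁵, so the forward reaction proceeds.

forward (toward products)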